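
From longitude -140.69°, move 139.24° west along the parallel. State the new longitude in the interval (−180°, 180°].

Start at -140.69°; shift −139.24° → -279.93°.
-279.93° lies outside (−180°, 180°]; add 360° → +80.07°.

+80.07°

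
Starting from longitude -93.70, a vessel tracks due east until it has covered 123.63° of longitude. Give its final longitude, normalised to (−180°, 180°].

+29.93°

Start at -93.70°; shift +123.63° → +29.93°.
+29.93° already lies in (−180°, 180°].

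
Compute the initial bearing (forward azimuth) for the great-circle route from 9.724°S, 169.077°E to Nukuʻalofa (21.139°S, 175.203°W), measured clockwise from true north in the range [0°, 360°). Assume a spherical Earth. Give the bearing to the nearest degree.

129°

Δλ = -175.203 − 169.077 = -344.280°; wrapped into (−180°, 180°]: 15.720°.
θ = atan2( sin Δλ · cos φ₂ , cos φ₁ · sin φ₂ − sin φ₁ · cos φ₂ · cos Δλ )
  = atan2(0.25270, -0.20381) = 128.886° → normalised to [0°, 360°): 128.886°.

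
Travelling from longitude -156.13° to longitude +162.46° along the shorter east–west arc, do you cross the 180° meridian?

Naïve |162.46 − -156.13| = 318.59° > 180°, so the shorter arc goes the other way round — across 180°.
Signed shortest Δλ = ((162.46 − -156.13 + 180) mod 360) − 180 = -41.41°.
Going west by 41.41° from -156.13° passes through 180° before reaching +162.46°.

Yes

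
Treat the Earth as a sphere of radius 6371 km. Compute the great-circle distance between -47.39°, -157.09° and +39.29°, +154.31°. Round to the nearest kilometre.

10771 km

Δλ = 154.31 − -157.09 = 311.40°; wrapped into (−180°, 180°]: -48.60°.
Δφ = 39.29 − -47.39 = 86.68°.
a = sin²(Δφ/2) + cos φ₁ · cos φ₂ · sin²(Δλ/2) = 0.559775.
c = 2·atan2(√a, √(1−a)) = 1.69063 rad → d = 6371·c ≈ 10771.02 km.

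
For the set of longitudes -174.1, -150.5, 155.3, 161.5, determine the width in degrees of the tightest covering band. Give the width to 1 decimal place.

54.2°

Sort the longitudes: -174.1°, -150.5°, +155.3°, +161.5°.
Eastward gaps between consecutive values (wrapping around): 23.6°, 305.8°, 6.2°, 24.4°.
Largest gap = 305.8° ⇒ minimal covering band is its complement: 360° − 305.8° = 54.2°.
Band runs from +155.3° eastward to -150.5°, crossing the antimeridian.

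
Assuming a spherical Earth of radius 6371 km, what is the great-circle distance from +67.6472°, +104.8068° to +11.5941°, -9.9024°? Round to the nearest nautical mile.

Δλ = -9.9024 − 104.8068 = -114.7092°.
Δφ = 11.5941 − 67.6472 = -56.0531°.
a = sin²(Δφ/2) + cos φ₁ · cos φ₂ · sin²(Δλ/2) = 0.484927.
c = 2·atan2(√a, √(1−a)) = 1.54065 rad → d = 6371·c ≈ 9815.46 km ≈ 5299.92 nmi.

5300 nmi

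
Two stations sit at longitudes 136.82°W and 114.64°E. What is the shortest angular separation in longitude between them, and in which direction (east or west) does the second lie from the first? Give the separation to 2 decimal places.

108.54° west

Raw difference: 114.64 − -136.82 = 251.46°.
Normalise into (−180°, 180°]: 251.46° − 360° = -108.54°.
Negative ⇒ the second point lies to the west; separation 108.54°.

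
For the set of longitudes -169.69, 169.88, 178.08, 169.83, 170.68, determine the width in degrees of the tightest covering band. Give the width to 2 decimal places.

Sort the longitudes: -169.69°, +169.83°, +169.88°, +170.68°, +178.08°.
Eastward gaps between consecutive values (wrapping around): 339.52°, 0.05°, 0.80°, 7.40°, 12.23°.
Largest gap = 339.52° ⇒ minimal covering band is its complement: 360° − 339.52° = 20.48°.
Band runs from +169.83° eastward to -169.69°, crossing the antimeridian.

20.48°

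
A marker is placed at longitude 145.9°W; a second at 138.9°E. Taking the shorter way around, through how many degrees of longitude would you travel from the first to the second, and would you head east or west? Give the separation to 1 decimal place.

75.2° west

Raw difference: 138.9 − -145.9 = 284.8°.
Normalise into (−180°, 180°]: 284.8° − 360° = -75.2°.
Negative ⇒ the second point lies to the west; separation 75.2°.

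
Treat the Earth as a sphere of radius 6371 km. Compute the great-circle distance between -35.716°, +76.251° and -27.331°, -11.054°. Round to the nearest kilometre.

8053 km

Δλ = -11.054 − 76.251 = -87.305°.
Δφ = -27.331 − -35.716 = 8.385°.
a = sin²(Δφ/2) + cos φ₁ · cos φ₂ · sin²(Δλ/2) = 0.349030.
c = 2·atan2(√a, √(1−a)) = 1.26407 rad → d = 6371·c ≈ 8053.39 km.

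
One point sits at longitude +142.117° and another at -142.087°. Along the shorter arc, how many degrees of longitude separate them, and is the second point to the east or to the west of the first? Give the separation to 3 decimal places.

75.796° east

Raw difference: -142.087 − 142.117 = -284.204°.
Normalise into (−180°, 180°]: -284.204° + 360° = 75.796°.
Positive ⇒ the second point lies to the east; separation 75.796°.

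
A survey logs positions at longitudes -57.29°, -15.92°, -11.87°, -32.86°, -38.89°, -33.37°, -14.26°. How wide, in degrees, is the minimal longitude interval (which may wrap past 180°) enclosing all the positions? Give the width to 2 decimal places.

Sort the longitudes: -57.29°, -38.89°, -33.37°, -32.86°, -15.92°, -14.26°, -11.87°.
Eastward gaps between consecutive values (wrapping around): 18.40°, 5.52°, 0.51°, 16.94°, 1.66°, 2.39°, 314.58°.
Largest gap = 314.58° ⇒ minimal covering band is its complement: 360° − 314.58° = 45.42°.
Band runs from -57.29° eastward to -11.87°.

45.42°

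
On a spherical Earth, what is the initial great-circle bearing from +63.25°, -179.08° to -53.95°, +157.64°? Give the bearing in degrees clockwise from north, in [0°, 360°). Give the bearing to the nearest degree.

195°

Δλ = 157.64 − -179.08 = 336.72°; wrapped into (−180°, 180°]: -23.28°.
θ = atan2( sin Δλ · cos φ₂ , cos φ₁ · sin φ₂ − sin φ₁ · cos φ₂ · cos Δλ )
  = atan2(-0.23259, -0.84663) = -164.639° → normalised to [0°, 360°): 195.361°.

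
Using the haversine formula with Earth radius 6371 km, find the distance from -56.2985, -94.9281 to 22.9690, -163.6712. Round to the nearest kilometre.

Δλ = -163.6712 − -94.9281 = -68.7431°.
Δφ = 22.9690 − -56.2985 = 79.2675°.
a = sin²(Δφ/2) + cos φ₁ · cos φ₂ · sin²(Δλ/2) = 0.569716.
c = 2·atan2(√a, √(1−a)) = 1.71068 rad → d = 6371·c ≈ 10898.77 km.

10899 km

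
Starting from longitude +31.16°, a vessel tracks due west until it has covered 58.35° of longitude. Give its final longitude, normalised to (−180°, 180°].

-27.19°

Start at +31.16°; shift −58.35° → -27.19°.
-27.19° already lies in (−180°, 180°].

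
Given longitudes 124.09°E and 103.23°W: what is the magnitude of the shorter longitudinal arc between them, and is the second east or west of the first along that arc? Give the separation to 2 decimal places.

132.68° east

Raw difference: -103.23 − 124.09 = -227.32°.
Normalise into (−180°, 180°]: -227.32° + 360° = 132.68°.
Positive ⇒ the second point lies to the east; separation 132.68°.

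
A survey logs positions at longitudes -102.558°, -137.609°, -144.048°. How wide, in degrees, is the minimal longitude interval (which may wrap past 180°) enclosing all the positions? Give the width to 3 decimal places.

41.490°

Sort the longitudes: -144.048°, -137.609°, -102.558°.
Eastward gaps between consecutive values (wrapping around): 6.439°, 35.051°, 318.510°.
Largest gap = 318.510° ⇒ minimal covering band is its complement: 360° − 318.510° = 41.490°.
Band runs from -144.048° eastward to -102.558°.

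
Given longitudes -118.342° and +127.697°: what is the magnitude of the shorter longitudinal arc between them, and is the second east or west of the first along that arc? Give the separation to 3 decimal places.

113.961° west

Raw difference: 127.697 − -118.342 = 246.039°.
Normalise into (−180°, 180°]: 246.039° − 360° = -113.961°.
Negative ⇒ the second point lies to the west; separation 113.961°.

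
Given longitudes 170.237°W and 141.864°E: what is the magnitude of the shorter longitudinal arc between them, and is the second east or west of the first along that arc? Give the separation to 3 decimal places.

47.899° west

Raw difference: 141.864 − -170.237 = 312.101°.
Normalise into (−180°, 180°]: 312.101° − 360° = -47.899°.
Negative ⇒ the second point lies to the west; separation 47.899°.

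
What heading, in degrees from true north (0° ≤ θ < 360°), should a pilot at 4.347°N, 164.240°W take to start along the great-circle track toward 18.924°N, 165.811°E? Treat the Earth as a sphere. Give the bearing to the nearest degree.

Δλ = 165.811 − -164.240 = 330.051°; wrapped into (−180°, 180°]: -29.949°.
θ = atan2( sin Δλ · cos φ₂ , cos φ₁ · sin φ₂ − sin φ₁ · cos φ₂ · cos Δλ )
  = atan2(-0.47225, 0.26125) = -61.048° → normalised to [0°, 360°): 298.952°.

299°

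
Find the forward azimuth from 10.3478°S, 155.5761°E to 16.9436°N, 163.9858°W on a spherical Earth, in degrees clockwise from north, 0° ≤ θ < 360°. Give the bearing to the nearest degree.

56°

Δλ = -163.9858 − 155.5761 = -319.5619°; wrapped into (−180°, 180°]: 40.4381°.
θ = atan2( sin Δλ · cos φ₂ , cos φ₁ · sin φ₂ − sin φ₁ · cos φ₂ · cos Δλ )
  = atan2(0.62047, 0.41747) = 56.066° → normalised to [0°, 360°): 56.066°.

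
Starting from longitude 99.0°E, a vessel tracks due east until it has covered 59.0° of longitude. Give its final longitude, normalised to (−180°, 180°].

158.0°E

Start at +99.0°; shift +59.0° → +158.0°.
+158.0° already lies in (−180°, 180°].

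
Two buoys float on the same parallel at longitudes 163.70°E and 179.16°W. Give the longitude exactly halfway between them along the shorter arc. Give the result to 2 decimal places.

Signed shortest Δλ from +163.70° to -179.16° is +17.14°.
Midpoint longitude = +163.70° + (+17.14°)/2 = +163.70° + 8.57° = +172.27°.
(The naïve average (+163.70 + -179.16)/2 = -7.73° is on the wrong side of the globe.)

172.27°E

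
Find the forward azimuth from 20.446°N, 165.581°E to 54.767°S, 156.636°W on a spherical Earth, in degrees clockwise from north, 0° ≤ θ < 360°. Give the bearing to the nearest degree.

159°

Δλ = -156.636 − 165.581 = -322.217°; wrapped into (−180°, 180°]: 37.783°.
θ = atan2( sin Δλ · cos φ₂ , cos φ₁ · sin φ₂ − sin φ₁ · cos φ₂ · cos Δλ )
  = atan2(0.35345, -0.92463) = 159.080° → normalised to [0°, 360°): 159.080°.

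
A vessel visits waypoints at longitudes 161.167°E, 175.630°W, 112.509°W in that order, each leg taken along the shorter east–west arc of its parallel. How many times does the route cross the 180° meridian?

Leg 1: +161.167° → -175.630°, shortest Δλ = 23.203° (east) — crosses 180°.
Leg 2: -175.630° → -112.509°, shortest Δλ = 63.121° (east) — does not cross 180°.
Total crossings: 1.

1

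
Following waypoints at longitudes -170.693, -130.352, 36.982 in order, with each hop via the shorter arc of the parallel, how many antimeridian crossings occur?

Leg 1: -170.693° → -130.352°, shortest Δλ = 40.341° (east) — does not cross 180°.
Leg 2: -130.352° → +36.982°, shortest Δλ = 167.334° (east) — does not cross 180°.
Total crossings: 0.

0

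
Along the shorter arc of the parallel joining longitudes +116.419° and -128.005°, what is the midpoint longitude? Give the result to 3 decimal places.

+174.207°

Signed shortest Δλ from +116.419° to -128.005° is +115.576°.
Midpoint longitude = +116.419° + (+115.576°)/2 = +116.419° + 57.788° = +174.207°.
(The naïve average (+116.419 + -128.005)/2 = -5.793° is on the wrong side of the globe.)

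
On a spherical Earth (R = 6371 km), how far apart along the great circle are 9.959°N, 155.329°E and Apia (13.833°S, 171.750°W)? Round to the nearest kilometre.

4493 km

Δλ = -171.750 − 155.329 = -327.079°; wrapped into (−180°, 180°]: 32.921°.
Δφ = -13.833 − 9.959 = -23.792°.
a = sin²(Δφ/2) + cos φ₁ · cos φ₂ · sin²(Δλ/2) = 0.119278.
c = 2·atan2(√a, √(1−a)) = 0.70526 rad → d = 6371·c ≈ 4493.21 km.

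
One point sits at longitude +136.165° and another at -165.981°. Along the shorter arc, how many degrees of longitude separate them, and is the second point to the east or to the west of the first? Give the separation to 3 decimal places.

57.854° east

Raw difference: -165.981 − 136.165 = -302.146°.
Normalise into (−180°, 180°]: -302.146° + 360° = 57.854°.
Positive ⇒ the second point lies to the east; separation 57.854°.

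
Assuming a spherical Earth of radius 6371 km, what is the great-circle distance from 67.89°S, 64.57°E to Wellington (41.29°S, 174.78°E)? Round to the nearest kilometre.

Δλ = 174.78 − 64.57 = 110.21°.
Δφ = -41.29 − -67.89 = 26.60°.
a = sin²(Δφ/2) + cos φ₁ · cos φ₂ · sin²(Δλ/2) = 0.243177.
c = 2·atan2(√a, √(1−a)) = 1.03137 rad → d = 6371·c ≈ 6570.84 km.

6571 km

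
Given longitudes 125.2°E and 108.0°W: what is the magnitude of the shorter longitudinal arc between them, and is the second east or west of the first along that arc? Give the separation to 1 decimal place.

Raw difference: -108.0 − 125.2 = -233.2°.
Normalise into (−180°, 180°]: -233.2° + 360° = 126.8°.
Positive ⇒ the second point lies to the east; separation 126.8°.

126.8° east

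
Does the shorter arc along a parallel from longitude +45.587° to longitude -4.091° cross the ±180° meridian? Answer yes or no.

No

Signed shortest Δλ = ((-4.091 − 45.587 + 180) mod 360) − 180 = -49.678°.
Going west by 49.678° from +45.587° reaches -4.091° without touching 180°.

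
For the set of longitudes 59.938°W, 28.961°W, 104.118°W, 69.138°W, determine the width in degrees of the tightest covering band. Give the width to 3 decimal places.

Sort the longitudes: -104.118°, -69.138°, -59.938°, -28.961°.
Eastward gaps between consecutive values (wrapping around): 34.980°, 9.200°, 30.977°, 284.843°.
Largest gap = 284.843° ⇒ minimal covering band is its complement: 360° − 284.843° = 75.157°.
Band runs from -104.118° eastward to -28.961°.

75.157°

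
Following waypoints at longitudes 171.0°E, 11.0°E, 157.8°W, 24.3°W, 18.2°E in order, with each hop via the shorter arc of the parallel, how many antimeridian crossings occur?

0

Leg 1: +171.0° → +11.0°, shortest Δλ = -160.0° (west) — does not cross 180°.
Leg 2: +11.0° → -157.8°, shortest Δλ = -168.8° (west) — does not cross 180°.
Leg 3: -157.8° → -24.3°, shortest Δλ = 133.5° (east) — does not cross 180°.
Leg 4: -24.3° → +18.2°, shortest Δλ = 42.5° (east) — does not cross 180°.
Total crossings: 0.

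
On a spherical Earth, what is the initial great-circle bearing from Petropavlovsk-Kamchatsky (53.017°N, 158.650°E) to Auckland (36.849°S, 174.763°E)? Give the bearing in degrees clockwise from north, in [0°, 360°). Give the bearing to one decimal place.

167.2°

Δλ = 174.763 − 158.650 = 16.113°.
θ = atan2( sin Δλ · cos φ₂ , cos φ₁ · sin φ₂ − sin φ₁ · cos φ₂ · cos Δλ )
  = atan2(0.22209, -0.97489) = 167.167° → normalised to [0°, 360°): 167.167°.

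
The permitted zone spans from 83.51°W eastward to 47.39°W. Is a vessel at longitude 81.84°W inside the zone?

Band width going east from -83.51° to -47.39°: ((-47.39 − -83.51) mod 360) = 36.12°.
Offset of -81.84° east of the west edge: ((-81.84 − -83.51) mod 360) = 1.67°.
1.67° ≤ 36.12° ⇒ inside.

Yes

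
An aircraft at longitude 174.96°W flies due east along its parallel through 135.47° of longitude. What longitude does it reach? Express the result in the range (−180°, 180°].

Start at -174.96°; shift +135.47° → -39.49°.
-39.49° already lies in (−180°, 180°].

39.49°W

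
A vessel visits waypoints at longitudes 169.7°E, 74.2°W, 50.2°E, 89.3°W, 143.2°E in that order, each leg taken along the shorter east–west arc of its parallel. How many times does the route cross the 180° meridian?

Leg 1: +169.7° → -74.2°, shortest Δλ = 116.1° (east) — crosses 180°.
Leg 2: -74.2° → +50.2°, shortest Δλ = 124.4° (east) — does not cross 180°.
Leg 3: +50.2° → -89.3°, shortest Δλ = -139.5° (west) — does not cross 180°.
Leg 4: -89.3° → +143.2°, shortest Δλ = -127.5° (west) — crosses 180°.
Total crossings: 2.

2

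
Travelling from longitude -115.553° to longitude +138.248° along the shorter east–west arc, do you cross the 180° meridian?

Naïve |138.248 − -115.553| = 253.801° > 180°, so the shorter arc goes the other way round — across 180°.
Signed shortest Δλ = ((138.248 − -115.553 + 180) mod 360) − 180 = -106.199°.
Going west by 106.199° from -115.553° passes through 180° before reaching +138.248°.

Yes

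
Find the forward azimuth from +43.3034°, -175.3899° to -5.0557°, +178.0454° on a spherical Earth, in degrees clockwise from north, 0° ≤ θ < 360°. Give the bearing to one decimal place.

188.7°

Δλ = 178.0454 − -175.3899 = 353.4353°; wrapped into (−180°, 180°]: -6.5647°.
θ = atan2( sin Δλ · cos φ₂ , cos φ₁ · sin φ₂ − sin φ₁ · cos φ₂ · cos Δλ )
  = atan2(-0.11388, -0.74284) = -171.284° → normalised to [0°, 360°): 188.716°.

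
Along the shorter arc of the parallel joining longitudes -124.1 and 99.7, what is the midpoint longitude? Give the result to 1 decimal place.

Signed shortest Δλ from -124.1° to +99.7° is -136.2°.
Midpoint longitude = -124.1° + (-136.2°)/2 = -124.1° − 68.1° = -192.2°.
Normalise into (−180°, 180°]: +167.8°.
(The naïve average (-124.1 + +99.7)/2 = -12.2° is on the wrong side of the globe.)

+167.8°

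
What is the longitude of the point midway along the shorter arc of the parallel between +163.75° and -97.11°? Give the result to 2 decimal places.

-146.68°

Signed shortest Δλ from +163.75° to -97.11° is +99.14°.
Midpoint longitude = +163.75° + (+99.14°)/2 = +163.75° + 49.57° = +213.32°.
Normalise into (−180°, 180°]: -146.68°.
(The naïve average (+163.75 + -97.11)/2 = 33.32° is on the wrong side of the globe.)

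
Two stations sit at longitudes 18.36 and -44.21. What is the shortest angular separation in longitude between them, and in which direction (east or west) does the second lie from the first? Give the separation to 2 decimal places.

62.57° west

Raw difference: -44.21 − 18.36 = -62.57°.
Normalise into (−180°, 180°]: -62.57° stays -62.57°.
Negative ⇒ the second point lies to the west; separation 62.57°.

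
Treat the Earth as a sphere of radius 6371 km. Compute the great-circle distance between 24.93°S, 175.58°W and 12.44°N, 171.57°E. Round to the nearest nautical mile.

Δλ = 171.57 − -175.58 = 347.15°; wrapped into (−180°, 180°]: -12.85°.
Δφ = 12.44 − -24.93 = 37.37°.
a = sin²(Δφ/2) + cos φ₁ · cos φ₂ · sin²(Δλ/2) = 0.113723.
c = 2·atan2(√a, √(1−a)) = 0.68794 rad → d = 6371·c ≈ 4382.87 km ≈ 2366.56 nmi.

2367 nmi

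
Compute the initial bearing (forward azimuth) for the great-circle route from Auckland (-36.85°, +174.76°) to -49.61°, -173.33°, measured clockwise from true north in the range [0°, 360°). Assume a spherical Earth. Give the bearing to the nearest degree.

Δλ = -173.33 − 174.76 = -348.09°; wrapped into (−180°, 180°]: 11.91°.
θ = atan2( sin Δλ · cos φ₂ , cos φ₁ · sin φ₂ − sin φ₁ · cos φ₂ · cos Δλ )
  = atan2(0.13373, -0.22923) = 149.742° → normalised to [0°, 360°): 149.742°.

150°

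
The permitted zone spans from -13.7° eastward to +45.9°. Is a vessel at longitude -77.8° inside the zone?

No

Band width going east from -13.7° to +45.9°: ((45.9 − -13.7) mod 360) = 59.6°.
Offset of -77.8° east of the west edge: ((-77.8 − -13.7) mod 360) = 295.9°.
295.9° > 59.6° ⇒ outside.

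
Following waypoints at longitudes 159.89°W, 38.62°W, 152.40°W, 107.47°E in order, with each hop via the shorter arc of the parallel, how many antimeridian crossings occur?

1

Leg 1: -159.89° → -38.62°, shortest Δλ = 121.27° (east) — does not cross 180°.
Leg 2: -38.62° → -152.40°, shortest Δλ = -113.78° (west) — does not cross 180°.
Leg 3: -152.40° → +107.47°, shortest Δλ = -100.13° (west) — crosses 180°.
Total crossings: 1.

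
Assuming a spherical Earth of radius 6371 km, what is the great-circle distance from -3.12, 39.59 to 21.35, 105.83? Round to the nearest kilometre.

7696 km

Δλ = 105.83 − 39.59 = 66.24°.
Δφ = 21.35 − -3.12 = 24.47°.
a = sin²(Δφ/2) + cos φ₁ · cos φ₂ · sin²(Δλ/2) = 0.322557.
c = 2·atan2(√a, √(1−a)) = 1.20801 rad → d = 6371·c ≈ 7696.20 km.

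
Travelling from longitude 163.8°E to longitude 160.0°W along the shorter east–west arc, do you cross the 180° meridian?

Naïve |-160.0 − 163.8| = 323.8° > 180°, so the shorter arc goes the other way round — across 180°.
Signed shortest Δλ = ((-160.0 − 163.8 + 180) mod 360) − 180 = 36.2°.
Going east by 36.2° from +163.8° passes through 180° before reaching -160.0°.

Yes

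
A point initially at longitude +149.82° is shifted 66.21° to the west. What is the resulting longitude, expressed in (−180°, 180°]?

Start at +149.82°; shift −66.21° → +83.61°.
+83.61° already lies in (−180°, 180°].

+83.61°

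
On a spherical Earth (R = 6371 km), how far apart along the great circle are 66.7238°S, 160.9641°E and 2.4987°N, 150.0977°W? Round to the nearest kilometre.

8599 km

Δλ = -150.0977 − 160.9641 = -311.0618°; wrapped into (−180°, 180°]: 48.9382°.
Δφ = 2.4987 − -66.7238 = 69.2225°.
a = sin²(Δφ/2) + cos φ₁ · cos φ₂ · sin²(Δλ/2) = 0.390361.
c = 2·atan2(√a, √(1−a)) = 1.34972 rad → d = 6371·c ≈ 8599.08 km.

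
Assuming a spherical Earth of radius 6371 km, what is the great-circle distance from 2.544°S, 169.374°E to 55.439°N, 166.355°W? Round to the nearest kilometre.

6817 km

Δλ = -166.355 − 169.374 = -335.729°; wrapped into (−180°, 180°]: 24.271°.
Δφ = 55.439 − -2.544 = 57.983°.
a = sin²(Δφ/2) + cos φ₁ · cos φ₂ · sin²(Δλ/2) = 0.259961.
c = 2·atan2(√a, √(1−a)) = 1.07005 rad → d = 6371·c ≈ 6817.30 km.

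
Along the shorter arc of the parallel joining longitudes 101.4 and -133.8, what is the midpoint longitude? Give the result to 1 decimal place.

+163.8°

Signed shortest Δλ from +101.4° to -133.8° is +124.8°.
Midpoint longitude = +101.4° + (+124.8°)/2 = +101.4° + 62.4° = +163.8°.
(The naïve average (+101.4 + -133.8)/2 = -16.2° is on the wrong side of the globe.)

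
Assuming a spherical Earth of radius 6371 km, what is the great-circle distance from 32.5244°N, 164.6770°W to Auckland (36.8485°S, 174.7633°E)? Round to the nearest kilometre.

8004 km

Δλ = 174.7633 − -164.6770 = 339.4403°; wrapped into (−180°, 180°]: -20.5597°.
Δφ = -36.8485 − 32.5244 = -69.3729°.
a = sin²(Δφ/2) + cos φ₁ · cos φ₂ · sin²(Δλ/2) = 0.345345.
c = 2·atan2(√a, √(1−a)) = 1.25633 rad → d = 6371·c ≈ 8004.08 km.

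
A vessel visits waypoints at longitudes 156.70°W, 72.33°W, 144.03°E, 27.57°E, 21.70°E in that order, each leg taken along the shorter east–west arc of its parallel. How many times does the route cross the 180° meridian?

1

Leg 1: -156.70° → -72.33°, shortest Δλ = 84.37° (east) — does not cross 180°.
Leg 2: -72.33° → +144.03°, shortest Δλ = -143.64° (west) — crosses 180°.
Leg 3: +144.03° → +27.57°, shortest Δλ = -116.46° (west) — does not cross 180°.
Leg 4: +27.57° → +21.70°, shortest Δλ = -5.87° (west) — does not cross 180°.
Total crossings: 1.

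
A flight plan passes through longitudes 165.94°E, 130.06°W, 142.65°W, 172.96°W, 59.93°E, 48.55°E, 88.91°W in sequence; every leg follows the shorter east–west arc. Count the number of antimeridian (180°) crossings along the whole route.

Leg 1: +165.94° → -130.06°, shortest Δλ = 64.0° (east) — crosses 180°.
Leg 2: -130.06° → -142.65°, shortest Δλ = -12.59° (west) — does not cross 180°.
Leg 3: -142.65° → -172.96°, shortest Δλ = -30.31° (west) — does not cross 180°.
Leg 4: -172.96° → +59.93°, shortest Δλ = -127.11° (west) — crosses 180°.
Leg 5: +59.93° → +48.55°, shortest Δλ = -11.38° (west) — does not cross 180°.
Leg 6: +48.55° → -88.91°, shortest Δλ = -137.46° (west) — does not cross 180°.
Total crossings: 2.

2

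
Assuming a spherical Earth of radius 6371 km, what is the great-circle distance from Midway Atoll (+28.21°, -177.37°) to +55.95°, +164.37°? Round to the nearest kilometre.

3409 km

Δλ = 164.37 − -177.37 = 341.74°; wrapped into (−180°, 180°]: -18.26°.
Δφ = 55.95 − 28.21 = 27.74°.
a = sin²(Δφ/2) + cos φ₁ · cos φ₂ · sin²(Δλ/2) = 0.069889.
c = 2·atan2(√a, √(1−a)) = 0.53509 rad → d = 6371·c ≈ 3409.06 km.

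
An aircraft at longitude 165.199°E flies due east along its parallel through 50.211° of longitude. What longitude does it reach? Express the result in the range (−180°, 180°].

Start at +165.199°; shift +50.211° → +215.410°.
+215.410° lies outside (−180°, 180°]; subtract 360° → -144.590°.

144.590°W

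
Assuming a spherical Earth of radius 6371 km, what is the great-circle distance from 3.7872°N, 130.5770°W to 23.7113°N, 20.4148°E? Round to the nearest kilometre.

15631 km

Δλ = 20.4148 − -130.5770 = 150.9918°.
Δφ = 23.7113 − 3.7872 = 19.9241°.
a = sin²(Δφ/2) + cos φ₁ · cos φ₂ · sin²(Δλ/2) = 0.886207.
c = 2·atan2(√a, √(1−a)) = 2.45343 rad → d = 6371·c ≈ 15630.80 km.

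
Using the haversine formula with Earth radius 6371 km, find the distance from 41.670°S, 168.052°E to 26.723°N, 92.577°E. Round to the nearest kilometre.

10849 km

Δλ = 92.577 − 168.052 = -75.475°.
Δφ = 26.723 − -41.670 = 68.393°.
a = sin²(Δφ/2) + cos φ₁ · cos φ₂ · sin²(Δλ/2) = 0.565814.
c = 2·atan2(√a, √(1−a)) = 1.70281 rad → d = 6371·c ≈ 10848.58 km.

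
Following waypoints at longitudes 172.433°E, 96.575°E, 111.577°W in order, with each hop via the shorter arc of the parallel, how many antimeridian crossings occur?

Leg 1: +172.433° → +96.575°, shortest Δλ = -75.858° (west) — does not cross 180°.
Leg 2: +96.575° → -111.577°, shortest Δλ = 151.848° (east) — crosses 180°.
Total crossings: 1.

1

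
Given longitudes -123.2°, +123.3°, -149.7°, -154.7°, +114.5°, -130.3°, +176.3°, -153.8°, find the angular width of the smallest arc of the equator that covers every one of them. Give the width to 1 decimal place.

Sort the longitudes: -154.7°, -153.8°, -149.7°, -130.3°, -123.2°, +114.5°, +123.3°, +176.3°.
Eastward gaps between consecutive values (wrapping around): 0.9°, 4.1°, 19.4°, 7.1°, 237.7°, 8.8°, 53.0°, 29.0°.
Largest gap = 237.7° ⇒ minimal covering band is its complement: 360° − 237.7° = 122.3°.
Band runs from +114.5° eastward to -123.2°, crossing the antimeridian.

122.3°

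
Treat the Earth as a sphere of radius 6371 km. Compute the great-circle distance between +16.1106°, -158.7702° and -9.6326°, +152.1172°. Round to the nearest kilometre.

6116 km

Δλ = 152.1172 − -158.7702 = 310.8874°; wrapped into (−180°, 180°]: -49.1126°.
Δφ = -9.6326 − 16.1106 = -25.7432°.
a = sin²(Δφ/2) + cos φ₁ · cos φ₂ · sin²(Δλ/2) = 0.213216.
c = 2·atan2(√a, √(1−a)) = 0.95994 rad → d = 6371·c ≈ 6115.78 km.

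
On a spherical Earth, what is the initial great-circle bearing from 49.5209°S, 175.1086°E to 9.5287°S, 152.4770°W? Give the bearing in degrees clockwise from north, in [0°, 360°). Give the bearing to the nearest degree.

Δλ = -152.4770 − 175.1086 = -327.5856°; wrapped into (−180°, 180°]: 32.4144°.
θ = atan2( sin Δλ · cos φ₂ , cos φ₁ · sin φ₂ − sin φ₁ · cos φ₂ · cos Δλ )
  = atan2(0.52864, 0.52581) = 45.154° → normalised to [0°, 360°): 45.154°.

45°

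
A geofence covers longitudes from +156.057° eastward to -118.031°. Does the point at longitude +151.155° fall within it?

Band width going east from +156.057° to -118.031°: ((-118.031 − 156.057) mod 360) = 85.912°.
Offset of +151.155° east of the west edge: ((151.155 − 156.057) mod 360) = 355.098°.
355.098° > 85.912° ⇒ outside.

No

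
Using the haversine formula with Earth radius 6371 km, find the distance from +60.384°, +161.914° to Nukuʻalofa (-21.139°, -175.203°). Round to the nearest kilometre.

9298 km

Δλ = -175.203 − 161.914 = -337.117°; wrapped into (−180°, 180°]: 22.883°.
Δφ = -21.139 − 60.384 = -81.523°.
a = sin²(Δφ/2) + cos φ₁ · cos φ₂ · sin²(Δλ/2) = 0.444431.
c = 2·atan2(√a, √(1−a)) = 1.45943 rad → d = 6371·c ≈ 9298.02 km.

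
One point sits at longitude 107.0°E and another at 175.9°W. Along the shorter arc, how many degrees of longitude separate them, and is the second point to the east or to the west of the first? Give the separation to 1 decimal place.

Raw difference: -175.9 − 107.0 = -282.9°.
Normalise into (−180°, 180°]: -282.9° + 360° = 77.1°.
Positive ⇒ the second point lies to the east; separation 77.1°.

77.1° east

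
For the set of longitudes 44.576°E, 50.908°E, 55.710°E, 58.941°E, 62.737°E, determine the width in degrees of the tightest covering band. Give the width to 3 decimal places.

18.161°

Sort the longitudes: +44.576°, +50.908°, +55.710°, +58.941°, +62.737°.
Eastward gaps between consecutive values (wrapping around): 6.332°, 4.802°, 3.231°, 3.796°, 341.839°.
Largest gap = 341.839° ⇒ minimal covering band is its complement: 360° − 341.839° = 18.161°.
Band runs from +44.576° eastward to +62.737°.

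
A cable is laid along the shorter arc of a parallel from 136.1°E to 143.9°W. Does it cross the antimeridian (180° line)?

Yes

Naïve |-143.9 − 136.1| = 280.0° > 180°, so the shorter arc goes the other way round — across 180°.
Signed shortest Δλ = ((-143.9 − 136.1 + 180) mod 360) − 180 = 80.0°.
Going east by 80.0° from +136.1° passes through 180° before reaching -143.9°.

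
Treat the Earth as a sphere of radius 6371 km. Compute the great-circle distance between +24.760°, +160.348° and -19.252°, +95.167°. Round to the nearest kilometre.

Δλ = 95.167 − 160.348 = -65.181°.
Δφ = -19.252 − 24.760 = -44.012°.
a = sin²(Δφ/2) + cos φ₁ · cos φ₂ · sin²(Δλ/2) = 0.389122.
c = 2·atan2(√a, √(1−a)) = 1.34718 rad → d = 6371·c ≈ 8582.90 km.

8583 km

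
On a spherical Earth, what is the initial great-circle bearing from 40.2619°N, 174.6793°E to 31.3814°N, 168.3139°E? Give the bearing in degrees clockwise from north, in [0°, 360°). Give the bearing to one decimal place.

Δλ = 168.3139 − 174.6793 = -6.3654°.
θ = atan2( sin Δλ · cos φ₂ , cos φ₁ · sin φ₂ − sin φ₁ · cos φ₂ · cos Δλ )
  = atan2(-0.09465, -0.15097) = -147.915° → normalised to [0°, 360°): 212.085°.

212.1°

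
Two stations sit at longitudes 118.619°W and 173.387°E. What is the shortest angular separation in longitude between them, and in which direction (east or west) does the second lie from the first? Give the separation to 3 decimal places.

Raw difference: 173.387 − -118.619 = 292.006°.
Normalise into (−180°, 180°]: 292.006° − 360° = -67.994°.
Negative ⇒ the second point lies to the west; separation 67.994°.

67.994° west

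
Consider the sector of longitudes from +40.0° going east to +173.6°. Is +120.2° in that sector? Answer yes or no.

Band width going east from +40.0° to +173.6°: ((173.6 − 40.0) mod 360) = 133.6°.
Offset of +120.2° east of the west edge: ((120.2 − 40.0) mod 360) = 80.2°.
80.2° ≤ 133.6° ⇒ inside.

Yes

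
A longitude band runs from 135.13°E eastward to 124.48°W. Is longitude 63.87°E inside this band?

No

Band width going east from +135.13° to -124.48°: ((-124.48 − 135.13) mod 360) = 100.39°.
Offset of +63.87° east of the west edge: ((63.87 − 135.13) mod 360) = 288.74°.
288.74° > 100.39° ⇒ outside.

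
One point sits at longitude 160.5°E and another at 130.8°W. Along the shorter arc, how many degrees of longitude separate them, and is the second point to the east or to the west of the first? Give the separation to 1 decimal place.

68.7° east

Raw difference: -130.8 − 160.5 = -291.3°.
Normalise into (−180°, 180°]: -291.3° + 360° = 68.7°.
Positive ⇒ the second point lies to the east; separation 68.7°.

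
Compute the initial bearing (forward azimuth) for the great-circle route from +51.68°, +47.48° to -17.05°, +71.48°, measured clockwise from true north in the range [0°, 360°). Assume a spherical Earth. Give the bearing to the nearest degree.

Δλ = 71.48 − 47.48 = 24.00°.
θ = atan2( sin Δλ · cos φ₂ , cos φ₁ · sin φ₂ − sin φ₁ · cos φ₂ · cos Δλ )
  = atan2(0.38886, -0.86703) = 155.844° → normalised to [0°, 360°): 155.844°.

156°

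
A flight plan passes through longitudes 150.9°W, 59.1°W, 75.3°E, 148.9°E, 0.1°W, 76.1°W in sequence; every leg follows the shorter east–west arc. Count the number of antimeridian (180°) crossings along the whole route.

0

Leg 1: -150.9° → -59.1°, shortest Δλ = 91.8° (east) — does not cross 180°.
Leg 2: -59.1° → +75.3°, shortest Δλ = 134.4° (east) — does not cross 180°.
Leg 3: +75.3° → +148.9°, shortest Δλ = 73.6° (east) — does not cross 180°.
Leg 4: +148.9° → -0.1°, shortest Δλ = -149.0° (west) — does not cross 180°.
Leg 5: -0.1° → -76.1°, shortest Δλ = -76.0° (west) — does not cross 180°.
Total crossings: 0.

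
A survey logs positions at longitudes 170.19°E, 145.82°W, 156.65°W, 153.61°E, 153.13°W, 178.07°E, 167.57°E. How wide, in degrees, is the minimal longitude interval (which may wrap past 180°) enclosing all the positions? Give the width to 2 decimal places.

60.57°

Sort the longitudes: -156.65°, -153.13°, -145.82°, +153.61°, +167.57°, +170.19°, +178.07°.
Eastward gaps between consecutive values (wrapping around): 3.52°, 7.31°, 299.43°, 13.96°, 2.62°, 7.88°, 25.28°.
Largest gap = 299.43° ⇒ minimal covering band is its complement: 360° − 299.43° = 60.57°.
Band runs from +153.61° eastward to -145.82°, crossing the antimeridian.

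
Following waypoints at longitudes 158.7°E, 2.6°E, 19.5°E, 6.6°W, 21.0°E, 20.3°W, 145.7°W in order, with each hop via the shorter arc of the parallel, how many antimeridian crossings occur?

Leg 1: +158.7° → +2.6°, shortest Δλ = -156.1° (west) — does not cross 180°.
Leg 2: +2.6° → +19.5°, shortest Δλ = 16.9° (east) — does not cross 180°.
Leg 3: +19.5° → -6.6°, shortest Δλ = -26.1° (west) — does not cross 180°.
Leg 4: -6.6° → +21.0°, shortest Δλ = 27.6° (east) — does not cross 180°.
Leg 5: +21.0° → -20.3°, shortest Δλ = -41.3° (west) — does not cross 180°.
Leg 6: -20.3° → -145.7°, shortest Δλ = -125.4° (west) — does not cross 180°.
Total crossings: 0.

0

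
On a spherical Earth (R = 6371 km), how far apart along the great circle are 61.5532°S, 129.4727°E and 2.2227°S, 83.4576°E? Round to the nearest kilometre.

7629 km

Δλ = 83.4576 − 129.4727 = -46.0151°.
Δφ = -2.2227 − -61.5532 = 59.3305°.
a = sin²(Δφ/2) + cos φ₁ · cos φ₂ · sin²(Δλ/2) = 0.317671.
c = 2·atan2(√a, √(1−a)) = 1.19753 rad → d = 6371·c ≈ 7629.48 km.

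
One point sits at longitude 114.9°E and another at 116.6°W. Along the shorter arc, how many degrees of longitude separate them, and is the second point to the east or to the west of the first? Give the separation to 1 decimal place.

Raw difference: -116.6 − 114.9 = -231.5°.
Normalise into (−180°, 180°]: -231.5° + 360° = 128.5°.
Positive ⇒ the second point lies to the east; separation 128.5°.

128.5° east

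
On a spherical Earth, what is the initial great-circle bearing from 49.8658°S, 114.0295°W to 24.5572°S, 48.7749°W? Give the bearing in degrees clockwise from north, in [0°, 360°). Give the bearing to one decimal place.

Δλ = -48.7749 − -114.0295 = 65.2546°.
θ = atan2( sin Δλ · cos φ₂ , cos φ₁ · sin φ₂ − sin φ₁ · cos φ₂ · cos Δλ )
  = atan2(0.82603, 0.02319) = 88.392° → normalised to [0°, 360°): 88.392°.

88.4°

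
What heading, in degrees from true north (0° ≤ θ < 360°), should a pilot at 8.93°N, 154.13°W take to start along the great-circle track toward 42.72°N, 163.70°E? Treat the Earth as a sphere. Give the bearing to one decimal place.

Δλ = 163.70 − -154.13 = 317.83°; wrapped into (−180°, 180°]: -42.17°.
θ = atan2( sin Δλ · cos φ₂ , cos φ₁ · sin φ₂ − sin φ₁ · cos φ₂ · cos Δλ )
  = atan2(-0.49321, 0.58567) = -40.102° → normalised to [0°, 360°): 319.898°.

319.9°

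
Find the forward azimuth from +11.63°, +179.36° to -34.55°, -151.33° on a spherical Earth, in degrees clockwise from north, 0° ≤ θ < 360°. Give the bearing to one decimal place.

Δλ = -151.33 − 179.36 = -330.69°; wrapped into (−180°, 180°]: 29.31°.
θ = atan2( sin Δλ · cos φ₂ , cos φ₁ · sin φ₂ − sin φ₁ · cos φ₂ · cos Δλ )
  = atan2(0.40320, -0.70026) = 150.068° → normalised to [0°, 360°): 150.068°.

150.1°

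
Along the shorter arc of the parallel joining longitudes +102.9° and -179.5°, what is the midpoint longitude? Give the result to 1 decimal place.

Signed shortest Δλ from +102.9° to -179.5° is +77.6°.
Midpoint longitude = +102.9° + (+77.6°)/2 = +102.9° + 38.8° = +141.7°.
(The naïve average (+102.9 + -179.5)/2 = -38.3° is on the wrong side of the globe.)

+141.7°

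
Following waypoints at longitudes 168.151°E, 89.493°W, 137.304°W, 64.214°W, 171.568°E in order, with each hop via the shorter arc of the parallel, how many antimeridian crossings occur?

2

Leg 1: +168.151° → -89.493°, shortest Δλ = 102.356° (east) — crosses 180°.
Leg 2: -89.493° → -137.304°, shortest Δλ = -47.811° (west) — does not cross 180°.
Leg 3: -137.304° → -64.214°, shortest Δλ = 73.09° (east) — does not cross 180°.
Leg 4: -64.214° → +171.568°, shortest Δλ = -124.218° (west) — crosses 180°.
Total crossings: 2.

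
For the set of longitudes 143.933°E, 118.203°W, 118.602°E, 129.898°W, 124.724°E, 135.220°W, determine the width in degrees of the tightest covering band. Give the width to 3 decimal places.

Sort the longitudes: -135.220°, -129.898°, -118.203°, +118.602°, +124.724°, +143.933°.
Eastward gaps between consecutive values (wrapping around): 5.322°, 11.695°, 236.805°, 6.122°, 19.209°, 80.847°.
Largest gap = 236.805° ⇒ minimal covering band is its complement: 360° − 236.805° = 123.195°.
Band runs from +118.602° eastward to -118.203°, crossing the antimeridian.

123.195°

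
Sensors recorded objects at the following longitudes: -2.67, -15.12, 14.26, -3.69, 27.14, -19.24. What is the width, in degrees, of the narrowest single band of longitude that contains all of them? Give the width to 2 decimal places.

46.38°

Sort the longitudes: -19.24°, -15.12°, -3.69°, -2.67°, +14.26°, +27.14°.
Eastward gaps between consecutive values (wrapping around): 4.12°, 11.43°, 1.02°, 16.93°, 12.88°, 313.62°.
Largest gap = 313.62° ⇒ minimal covering band is its complement: 360° − 313.62° = 46.38°.
Band runs from -19.24° eastward to +27.14°.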